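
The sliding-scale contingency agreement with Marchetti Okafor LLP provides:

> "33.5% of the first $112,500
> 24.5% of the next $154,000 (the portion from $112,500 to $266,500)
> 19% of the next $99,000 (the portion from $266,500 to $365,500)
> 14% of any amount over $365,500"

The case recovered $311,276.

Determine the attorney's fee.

First $112,500 at 33.5% = $37,687.50
Next $154,000 at 24.5% = $37,730.00
Remaining $44,776 at 19% = $8,507.44
Fee: $37,687.50 + $37,730.00 + $8,507.44 = $83,924.94

$83,924.94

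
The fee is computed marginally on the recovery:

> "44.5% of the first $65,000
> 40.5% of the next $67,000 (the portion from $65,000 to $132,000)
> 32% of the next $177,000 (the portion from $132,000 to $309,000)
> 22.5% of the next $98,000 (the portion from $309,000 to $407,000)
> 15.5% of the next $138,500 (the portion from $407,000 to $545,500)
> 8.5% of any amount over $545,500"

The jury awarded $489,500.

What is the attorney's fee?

$147,537.50

First $65,000 at 44.5% = $28,925.00
Next $67,000 at 40.5% = $27,135.00
Next $177,000 at 32% = $56,640.00
Next $98,000 at 22.5% = $22,050.00
Remaining $82,500 at 15.5% = $12,787.50
Fee: $28,925.00 + $27,135.00 + $56,640.00 + $22,050.00 + $12,787.50 = $147,537.50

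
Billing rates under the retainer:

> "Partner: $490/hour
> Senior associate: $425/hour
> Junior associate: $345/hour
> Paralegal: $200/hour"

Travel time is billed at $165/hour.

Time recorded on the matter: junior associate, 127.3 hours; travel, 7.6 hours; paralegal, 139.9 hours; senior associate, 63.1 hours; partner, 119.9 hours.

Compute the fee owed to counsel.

$158,721.00

Partner: 119.9 × $490 = $58,751.00
Senior associate: 63.1 × $425 = $26,817.50
Junior associate: 127.3 × $345 = $43,918.50
Paralegal: 139.9 × $200 = $27,980.00
Subtotal: $58,751.00 + $26,817.50 + $43,918.50 + $27,980.00 = $157,467.00
Travel: 7.6 × $165 = $1,254.00
Total: $157,467.00 + $1,254.00 = $158,721.00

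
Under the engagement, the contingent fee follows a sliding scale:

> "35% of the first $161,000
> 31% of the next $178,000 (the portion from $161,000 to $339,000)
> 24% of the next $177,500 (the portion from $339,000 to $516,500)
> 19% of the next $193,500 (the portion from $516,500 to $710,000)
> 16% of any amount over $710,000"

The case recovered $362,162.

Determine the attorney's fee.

$117,088.88

First $161,000 at 35% = $56,350.00
Next $178,000 at 31% = $55,180.00
Remaining $23,162 at 24% = $5,558.88
Fee: $56,350.00 + $55,180.00 + $5,558.88 = $117,088.88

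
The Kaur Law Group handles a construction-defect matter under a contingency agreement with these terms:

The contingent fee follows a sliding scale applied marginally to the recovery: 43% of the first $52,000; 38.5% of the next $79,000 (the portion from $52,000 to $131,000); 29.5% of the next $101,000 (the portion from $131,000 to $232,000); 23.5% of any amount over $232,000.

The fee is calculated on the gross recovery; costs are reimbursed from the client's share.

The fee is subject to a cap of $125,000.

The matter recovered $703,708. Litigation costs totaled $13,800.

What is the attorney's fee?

$125,000.00

Fee base is the gross recovery, $703,708; costs are reimbursed separately.
First $52,000 at 43% = $22,360.00
Next $79,000 at 38.5% = $30,415.00
Next $101,000 at 29.5% = $29,795.00
Remaining $471,708 at 23.5% = $110,851.38
Fee: $22,360.00 + $30,415.00 + $29,795.00 + $110,851.38 = $193,421.38
$193,421.38 exceeds the $125,000 cap, so the fee is capped at $125,000.00.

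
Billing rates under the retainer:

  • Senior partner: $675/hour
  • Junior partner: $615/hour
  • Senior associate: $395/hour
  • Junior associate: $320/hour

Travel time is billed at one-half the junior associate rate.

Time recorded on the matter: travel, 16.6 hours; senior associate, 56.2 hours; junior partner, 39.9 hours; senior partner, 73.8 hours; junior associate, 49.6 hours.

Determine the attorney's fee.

$115,080.50

Senior partner: 73.8 × $675 = $49,815.00
Junior partner: 39.9 × $615 = $24,538.50
Senior associate: 56.2 × $395 = $22,199.00
Junior associate: 49.6 × $320 = $15,872.00
Subtotal: $49,815.00 + $24,538.50 + $22,199.00 + $15,872.00 = $112,424.50
Travel: 16.6 × ($320 ÷ 2) = 16.6 × $160.00 = $2,656.00
Total: $112,424.50 + $2,656.00 = $115,080.50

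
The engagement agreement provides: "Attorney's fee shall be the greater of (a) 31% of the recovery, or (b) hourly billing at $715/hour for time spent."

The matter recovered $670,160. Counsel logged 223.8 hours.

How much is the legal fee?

(a) 31% of $670,160 = $207,749.60
(b) 223.8 × $715 = $160,017.00
The greater is (a): $207,749.60.

$207,749.60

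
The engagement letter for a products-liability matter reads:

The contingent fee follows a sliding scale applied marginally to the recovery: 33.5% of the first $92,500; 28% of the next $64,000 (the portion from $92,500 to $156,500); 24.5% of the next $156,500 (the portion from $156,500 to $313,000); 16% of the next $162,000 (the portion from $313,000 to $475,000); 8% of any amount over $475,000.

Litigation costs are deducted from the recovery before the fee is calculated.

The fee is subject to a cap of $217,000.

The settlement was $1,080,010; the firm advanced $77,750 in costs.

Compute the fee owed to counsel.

$155,350.80

Fee base (net of costs): $1,080,010 − $77,750 = $1,002,260
First $92,500 at 33.5% = $30,987.50
Next $64,000 at 28% = $17,920.00
Next $156,500 at 24.5% = $38,342.50
Next $162,000 at 16% = $25,920.00
Remaining $527,260 at 8% = $42,180.80
Fee: $30,987.50 + $17,920.00 + $38,342.50 + $25,920.00 + $42,180.80 = $155,350.80
$155,350.80 is under the $217,000 cap.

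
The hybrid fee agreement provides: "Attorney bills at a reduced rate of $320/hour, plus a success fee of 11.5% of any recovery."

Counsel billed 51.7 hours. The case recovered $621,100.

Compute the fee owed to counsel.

$87,970.50

Hourly: 51.7 × $320 = $16,544.00
Success fee: 11.5% of $621,100 = $71,426.50
Total: $16,544.00 + $71,426.50 = $87,970.50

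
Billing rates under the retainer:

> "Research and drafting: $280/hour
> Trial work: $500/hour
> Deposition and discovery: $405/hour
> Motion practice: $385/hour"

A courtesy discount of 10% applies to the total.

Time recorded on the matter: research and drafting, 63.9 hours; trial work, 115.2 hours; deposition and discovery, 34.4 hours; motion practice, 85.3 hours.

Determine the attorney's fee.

Research and drafting: 63.9 × $280 = $17,892.00
Trial work: 115.2 × $500 = $57,600.00
Deposition and discovery: 34.4 × $405 = $13,932.00
Motion practice: 85.3 × $385 = $32,840.50
Subtotal: $122,264.50
Less 10% discount: −$12,226.45
Total: $122,264.50 − $12,226.45 = $110,038.05

$110,038.05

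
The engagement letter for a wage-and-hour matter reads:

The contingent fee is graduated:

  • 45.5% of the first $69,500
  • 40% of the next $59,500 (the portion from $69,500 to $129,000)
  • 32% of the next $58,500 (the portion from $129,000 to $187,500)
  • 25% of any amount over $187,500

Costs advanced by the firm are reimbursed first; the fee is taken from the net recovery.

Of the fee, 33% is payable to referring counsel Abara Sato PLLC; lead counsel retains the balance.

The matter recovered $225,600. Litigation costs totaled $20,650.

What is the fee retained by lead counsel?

$52,598.35

Fee base (net of costs): $225,600 − $20,650 = $204,950
First $69,500 at 45.5% = $31,622.50
Next $59,500 at 40% = $23,800.00
Next $58,500 at 32% = $18,720.00
Remaining $17,450 at 25% = $4,362.50
Fee: $31,622.50 + $23,800.00 + $18,720.00 + $4,362.50 = $78,505.00
Referral share: 33% of $78,505.00 = $25,906.65; lead counsel retains $78,505.00 − $25,906.65 = $52,598.35.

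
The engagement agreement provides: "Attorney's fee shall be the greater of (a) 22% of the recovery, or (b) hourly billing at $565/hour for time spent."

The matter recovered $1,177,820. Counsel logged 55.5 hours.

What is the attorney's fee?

$259,120.40

(a) 22% of $1,177,820 = $259,120.40
(b) 55.5 × $565 = $31,357.50
The greater is (a): $259,120.40.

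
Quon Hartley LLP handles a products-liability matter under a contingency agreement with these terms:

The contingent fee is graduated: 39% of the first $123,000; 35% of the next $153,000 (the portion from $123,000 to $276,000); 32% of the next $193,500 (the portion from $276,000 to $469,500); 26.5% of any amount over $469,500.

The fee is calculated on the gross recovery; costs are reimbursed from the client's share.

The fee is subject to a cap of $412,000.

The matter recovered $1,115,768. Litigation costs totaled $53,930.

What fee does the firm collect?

Fee base is the gross recovery, $1,115,768; costs are reimbursed separately.
First $123,000 at 39% = $47,970.00
Next $153,000 at 35% = $53,550.00
Next $193,500 at 32% = $61,920.00
Remaining $646,268 at 26.5% = $171,261.02
Fee: $47,970.00 + $53,550.00 + $61,920.00 + $171,261.02 = $334,701.02
$334,701.02 is under the $412,000 cap.

$334,701.02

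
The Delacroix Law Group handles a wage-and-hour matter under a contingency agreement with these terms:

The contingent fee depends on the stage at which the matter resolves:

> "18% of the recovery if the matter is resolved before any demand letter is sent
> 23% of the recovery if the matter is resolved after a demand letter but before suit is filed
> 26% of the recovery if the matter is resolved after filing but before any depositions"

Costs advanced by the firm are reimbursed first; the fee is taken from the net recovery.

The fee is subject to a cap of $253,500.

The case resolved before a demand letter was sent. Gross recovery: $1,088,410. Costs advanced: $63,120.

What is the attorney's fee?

$184,552.20

Fee base (net of costs): $1,088,410 − $63,120 = $1,025,290
The matter resolved before a demand letter was sent, so the 18% rate applies.
$1,025,290 × 18% = $184,552.20
$184,552.20 is under the $253,500 cap.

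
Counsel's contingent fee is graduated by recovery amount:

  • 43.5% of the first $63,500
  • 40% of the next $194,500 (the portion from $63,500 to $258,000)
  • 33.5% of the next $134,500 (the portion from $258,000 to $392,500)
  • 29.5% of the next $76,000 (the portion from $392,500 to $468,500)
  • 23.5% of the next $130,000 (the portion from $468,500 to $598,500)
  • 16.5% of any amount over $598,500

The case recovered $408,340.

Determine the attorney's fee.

$155,152.80

First $63,500 at 43.5% = $27,622.50
Next $194,500 at 40% = $77,800.00
Next $134,500 at 33.5% = $45,057.50
Remaining $15,840 at 29.5% = $4,672.80
Fee: $27,622.50 + $77,800.00 + $45,057.50 + $4,672.80 = $155,152.80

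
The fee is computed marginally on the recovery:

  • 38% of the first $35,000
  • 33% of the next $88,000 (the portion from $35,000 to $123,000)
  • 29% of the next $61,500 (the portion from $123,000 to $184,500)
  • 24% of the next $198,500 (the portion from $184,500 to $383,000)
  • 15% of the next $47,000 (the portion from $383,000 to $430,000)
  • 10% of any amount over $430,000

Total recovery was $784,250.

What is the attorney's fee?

$150,290.00

First $35,000 at 38% = $13,300.00
Next $88,000 at 33% = $29,040.00
Next $61,500 at 29% = $17,835.00
Next $198,500 at 24% = $47,640.00
Next $47,000 at 15% = $7,050.00
Remaining $354,250 at 10% = $35,425.00
Fee: $13,300.00 + $29,040.00 + $17,835.00 + $47,640.00 + $7,050.00 + $35,425.00 = $150,290.00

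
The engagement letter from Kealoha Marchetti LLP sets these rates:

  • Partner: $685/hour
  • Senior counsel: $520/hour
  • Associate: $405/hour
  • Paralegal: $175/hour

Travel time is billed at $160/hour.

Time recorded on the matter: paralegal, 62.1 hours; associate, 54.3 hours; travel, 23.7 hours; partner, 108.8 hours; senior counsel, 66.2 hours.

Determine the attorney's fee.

$145,603.00

Partner: 108.8 × $685 = $74,528.00
Senior counsel: 66.2 × $520 = $34,424.00
Associate: 54.3 × $405 = $21,991.50
Paralegal: 62.1 × $175 = $10,867.50
Subtotal: $74,528.00 + $34,424.00 + $21,991.50 + $10,867.50 = $141,811.00
Travel: 23.7 × $160 = $3,792.00
Total: $141,811.00 + $3,792.00 = $145,603.00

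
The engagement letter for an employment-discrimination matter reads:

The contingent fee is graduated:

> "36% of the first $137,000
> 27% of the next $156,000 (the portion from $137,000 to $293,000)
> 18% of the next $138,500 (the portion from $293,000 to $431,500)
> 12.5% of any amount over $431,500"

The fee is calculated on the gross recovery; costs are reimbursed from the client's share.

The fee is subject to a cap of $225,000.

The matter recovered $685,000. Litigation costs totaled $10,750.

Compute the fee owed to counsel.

Fee base is the gross recovery, $685,000; costs are reimbursed separately.
First $137,000 at 36% = $49,320.00
Next $156,000 at 27% = $42,120.00
Next $138,500 at 18% = $24,930.00
Remaining $253,500 at 12.5% = $31,687.50
Fee: $49,320.00 + $42,120.00 + $24,930.00 + $31,687.50 = $148,057.50
$148,057.50 is under the $225,000 cap.

$148,057.50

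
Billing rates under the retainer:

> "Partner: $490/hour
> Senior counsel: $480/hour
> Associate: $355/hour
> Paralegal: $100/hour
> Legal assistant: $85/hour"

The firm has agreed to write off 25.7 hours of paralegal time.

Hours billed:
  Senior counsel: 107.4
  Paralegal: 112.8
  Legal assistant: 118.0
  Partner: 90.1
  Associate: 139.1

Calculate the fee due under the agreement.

Partner: 90.1 × $490 = $44,149.00
Senior counsel: 107.4 × $480 = $51,552.00
Associate: 139.1 × $355 = $49,380.50
Paralegal: 112.8 × $100 = $11,280.00
Legal assistant: 118.0 × $85 = $10,030.00
Subtotal: $166,391.50
Write-off: 25.7 × $100 = $2,570.00
Total: $166,391.50 − $2,570.00 = $163,821.50

$163,821.50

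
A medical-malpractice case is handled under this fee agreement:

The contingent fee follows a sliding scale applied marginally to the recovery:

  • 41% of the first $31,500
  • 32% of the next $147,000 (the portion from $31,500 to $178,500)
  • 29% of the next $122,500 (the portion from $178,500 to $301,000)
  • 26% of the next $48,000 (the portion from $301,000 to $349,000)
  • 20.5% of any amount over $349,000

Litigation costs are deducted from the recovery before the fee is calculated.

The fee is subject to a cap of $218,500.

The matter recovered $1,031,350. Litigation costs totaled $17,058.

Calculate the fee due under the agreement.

$218,500.00

Fee base (net of costs): $1,031,350 − $17,058 = $1,014,292
First $31,500 at 41% = $12,915.00
Next $147,000 at 32% = $47,040.00
Next $122,500 at 29% = $35,525.00
Next $48,000 at 26% = $12,480.00
Remaining $665,292 at 20.5% = $136,384.86
Fee: $12,915.00 + $47,040.00 + $35,525.00 + $12,480.00 + $136,384.86 = $244,344.86
$244,344.86 exceeds the $218,500 cap, so the fee is capped at $218,500.00.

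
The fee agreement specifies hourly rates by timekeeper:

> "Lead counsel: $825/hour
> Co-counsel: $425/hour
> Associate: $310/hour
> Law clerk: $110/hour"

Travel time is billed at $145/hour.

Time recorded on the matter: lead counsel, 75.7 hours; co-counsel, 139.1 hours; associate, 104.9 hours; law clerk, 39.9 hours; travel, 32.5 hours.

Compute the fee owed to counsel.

Lead counsel: 75.7 × $825 = $62,452.50
Co-counsel: 139.1 × $425 = $59,117.50
Associate: 104.9 × $310 = $32,519.00
Law clerk: 39.9 × $110 = $4,389.00
Subtotal: $62,452.50 + $59,117.50 + $32,519.00 + $4,389.00 = $158,478.00
Travel: 32.5 × $145 = $4,712.50
Total: $158,478.00 + $4,712.50 = $163,190.50

$163,190.50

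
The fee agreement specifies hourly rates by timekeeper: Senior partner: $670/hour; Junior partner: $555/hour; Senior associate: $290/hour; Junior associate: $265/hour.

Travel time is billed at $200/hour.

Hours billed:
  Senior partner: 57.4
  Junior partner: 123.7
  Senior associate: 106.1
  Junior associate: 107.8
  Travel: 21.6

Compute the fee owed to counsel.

Senior partner: 57.4 × $670 = $38,458.00
Junior partner: 123.7 × $555 = $68,653.50
Senior associate: 106.1 × $290 = $30,769.00
Junior associate: 107.8 × $265 = $28,567.00
Subtotal: $38,458.00 + $68,653.50 + $30,769.00 + $28,567.00 = $166,447.50
Travel: 21.6 × $200 = $4,320.00
Total: $166,447.50 + $4,320.00 = $170,767.50

$170,767.50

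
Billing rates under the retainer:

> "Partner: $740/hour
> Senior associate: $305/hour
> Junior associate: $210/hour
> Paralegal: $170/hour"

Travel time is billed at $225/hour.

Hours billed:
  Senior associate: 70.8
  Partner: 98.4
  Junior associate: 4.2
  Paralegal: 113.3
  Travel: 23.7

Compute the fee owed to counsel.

Partner: 98.4 × $740 = $72,816.00
Senior associate: 70.8 × $305 = $21,594.00
Junior associate: 4.2 × $210 = $882.00
Paralegal: 113.3 × $170 = $19,261.00
Subtotal: $72,816.00 + $21,594.00 + $882.00 + $19,261.00 = $114,553.00
Travel: 23.7 × $225 = $5,332.50
Total: $114,553.00 + $5,332.50 = $119,885.50

$119,885.50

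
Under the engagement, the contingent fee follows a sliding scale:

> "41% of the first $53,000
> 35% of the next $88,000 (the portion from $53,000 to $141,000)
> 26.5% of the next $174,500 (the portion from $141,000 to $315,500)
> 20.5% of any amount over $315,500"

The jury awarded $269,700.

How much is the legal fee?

$86,635.50

First $53,000 at 41% = $21,730.00
Next $88,000 at 35% = $30,800.00
Remaining $128,700 at 26.5% = $34,105.50
Fee: $21,730.00 + $30,800.00 + $34,105.50 = $86,635.50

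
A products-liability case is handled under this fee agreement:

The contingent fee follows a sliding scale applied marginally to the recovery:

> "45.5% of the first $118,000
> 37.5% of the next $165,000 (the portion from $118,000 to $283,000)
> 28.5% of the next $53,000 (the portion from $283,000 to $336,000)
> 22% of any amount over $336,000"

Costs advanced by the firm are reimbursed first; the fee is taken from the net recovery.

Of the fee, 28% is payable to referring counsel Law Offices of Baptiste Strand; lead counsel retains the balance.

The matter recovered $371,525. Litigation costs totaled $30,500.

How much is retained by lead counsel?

Fee base (net of costs): $371,525 − $30,500 = $341,025
First $118,000 at 45.5% = $53,690.00
Next $165,000 at 37.5% = $61,875.00
Next $53,000 at 28.5% = $15,105.00
Remaining $5,025 at 22% = $1,105.50
Fee: $53,690.00 + $61,875.00 + $15,105.00 + $1,105.50 = $131,775.50
Referral share: 28% of $131,775.50 = $36,897.14; lead counsel retains $131,775.50 − $36,897.14 = $94,878.36.

$94,878.36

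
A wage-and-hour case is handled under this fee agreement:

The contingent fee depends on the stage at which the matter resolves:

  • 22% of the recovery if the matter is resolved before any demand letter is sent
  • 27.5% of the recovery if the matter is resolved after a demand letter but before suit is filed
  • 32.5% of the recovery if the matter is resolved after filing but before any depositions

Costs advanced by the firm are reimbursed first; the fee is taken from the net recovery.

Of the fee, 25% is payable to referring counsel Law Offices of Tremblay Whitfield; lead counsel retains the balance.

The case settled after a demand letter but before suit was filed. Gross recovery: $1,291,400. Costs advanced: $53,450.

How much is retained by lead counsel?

Fee base (net of costs): $1,291,400 − $53,450 = $1,237,950
The matter settled after a demand letter but before suit was filed, so the 27.5% rate applies.
$1,237,950 × 27.5% = $340,436.25
Referral share: 25% of $340,436.25 = $85,109.06; lead counsel retains $340,436.25 − $85,109.06 = $255,327.19.

$255,327.19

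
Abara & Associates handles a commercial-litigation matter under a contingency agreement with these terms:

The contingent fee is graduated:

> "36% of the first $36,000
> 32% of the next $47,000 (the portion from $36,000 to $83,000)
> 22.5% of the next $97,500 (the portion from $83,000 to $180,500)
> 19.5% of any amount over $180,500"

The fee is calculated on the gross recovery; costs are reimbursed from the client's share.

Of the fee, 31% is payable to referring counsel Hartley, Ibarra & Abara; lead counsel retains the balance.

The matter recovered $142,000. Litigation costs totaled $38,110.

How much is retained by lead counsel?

Fee base is the gross recovery, $142,000; costs are reimbursed separately.
First $36,000 at 36% = $12,960.00
Next $47,000 at 32% = $15,040.00
Remaining $59,000 at 22.5% = $13,275.00
Fee: $12,960.00 + $15,040.00 + $13,275.00 = $41,275.00
Referral share: 31% of $41,275.00 = $12,795.25; lead counsel retains $41,275.00 − $12,795.25 = $28,479.75.

$28,479.75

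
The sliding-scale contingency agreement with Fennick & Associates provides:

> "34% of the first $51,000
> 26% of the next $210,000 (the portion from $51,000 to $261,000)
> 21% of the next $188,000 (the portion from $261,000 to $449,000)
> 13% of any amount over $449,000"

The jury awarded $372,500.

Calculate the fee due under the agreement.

First $51,000 at 34% = $17,340.00
Next $210,000 at 26% = $54,600.00
Remaining $111,500 at 21% = $23,415.00
Fee: $17,340.00 + $54,600.00 + $23,415.00 = $95,355.00

$95,355.00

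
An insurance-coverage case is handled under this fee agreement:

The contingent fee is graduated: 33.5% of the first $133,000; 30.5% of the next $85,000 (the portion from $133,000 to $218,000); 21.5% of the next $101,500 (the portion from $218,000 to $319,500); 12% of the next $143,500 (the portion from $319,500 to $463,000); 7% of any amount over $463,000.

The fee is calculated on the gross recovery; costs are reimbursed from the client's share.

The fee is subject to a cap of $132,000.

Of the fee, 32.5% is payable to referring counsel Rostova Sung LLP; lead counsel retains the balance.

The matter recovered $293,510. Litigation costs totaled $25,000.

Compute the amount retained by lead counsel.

Fee base is the gross recovery, $293,510; costs are reimbursed separately.
First $133,000 at 33.5% = $44,555.00
Next $85,000 at 30.5% = $25,925.00
Remaining $75,510 at 21.5% = $16,234.65
Fee: $44,555.00 + $25,925.00 + $16,234.65 = $86,714.65
$86,714.65 is under the $132,000 cap.
Referral share: 32.5% of $86,714.65 = $28,182.26; lead counsel retains $86,714.65 − $28,182.26 = $58,532.39.

$58,532.39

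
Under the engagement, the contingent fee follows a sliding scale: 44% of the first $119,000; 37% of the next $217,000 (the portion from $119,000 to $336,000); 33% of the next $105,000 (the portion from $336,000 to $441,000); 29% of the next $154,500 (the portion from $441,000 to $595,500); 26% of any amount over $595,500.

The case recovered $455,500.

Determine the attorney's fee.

$171,505.00

First $119,000 at 44% = $52,360.00
Next $217,000 at 37% = $80,290.00
Next $105,000 at 33% = $34,650.00
Remaining $14,500 at 29% = $4,205.00
Fee: $52,360.00 + $80,290.00 + $34,650.00 + $4,205.00 = $171,505.00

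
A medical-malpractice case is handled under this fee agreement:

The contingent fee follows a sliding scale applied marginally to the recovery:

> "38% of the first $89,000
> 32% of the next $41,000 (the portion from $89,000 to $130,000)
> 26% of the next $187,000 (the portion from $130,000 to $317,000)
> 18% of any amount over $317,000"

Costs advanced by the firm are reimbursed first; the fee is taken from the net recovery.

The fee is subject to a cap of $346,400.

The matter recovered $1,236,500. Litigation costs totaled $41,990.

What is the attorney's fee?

$253,511.80

Fee base (net of costs): $1,236,500 − $41,990 = $1,194,510
First $89,000 at 38% = $33,820.00
Next $41,000 at 32% = $13,120.00
Next $187,000 at 26% = $48,620.00
Remaining $877,510 at 18% = $157,951.80
Fee: $33,820.00 + $13,120.00 + $48,620.00 + $157,951.80 = $253,511.80
$253,511.80 is under the $346,400 cap.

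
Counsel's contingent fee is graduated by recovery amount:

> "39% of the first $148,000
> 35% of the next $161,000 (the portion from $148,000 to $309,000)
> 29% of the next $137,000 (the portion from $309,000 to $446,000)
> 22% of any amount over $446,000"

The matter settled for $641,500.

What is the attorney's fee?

First $148,000 at 39% = $57,720.00
Next $161,000 at 35% = $56,350.00
Next $137,000 at 29% = $39,730.00
Remaining $195,500 at 22% = $43,010.00
Fee: $57,720.00 + $56,350.00 + $39,730.00 + $43,010.00 = $196,810.00

$196,810.00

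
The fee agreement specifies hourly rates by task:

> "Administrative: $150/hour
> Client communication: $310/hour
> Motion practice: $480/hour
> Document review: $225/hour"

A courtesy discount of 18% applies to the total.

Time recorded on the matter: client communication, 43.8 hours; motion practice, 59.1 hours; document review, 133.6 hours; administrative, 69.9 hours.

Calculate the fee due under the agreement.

$67,642.62

Administrative: 69.9 × $150 = $10,485.00
Client communication: 43.8 × $310 = $13,578.00
Motion practice: 59.1 × $480 = $28,368.00
Document review: 133.6 × $225 = $30,060.00
Subtotal: $82,491.00
Less 18% discount: −$14,848.38
Total: $82,491.00 − $14,848.38 = $67,642.62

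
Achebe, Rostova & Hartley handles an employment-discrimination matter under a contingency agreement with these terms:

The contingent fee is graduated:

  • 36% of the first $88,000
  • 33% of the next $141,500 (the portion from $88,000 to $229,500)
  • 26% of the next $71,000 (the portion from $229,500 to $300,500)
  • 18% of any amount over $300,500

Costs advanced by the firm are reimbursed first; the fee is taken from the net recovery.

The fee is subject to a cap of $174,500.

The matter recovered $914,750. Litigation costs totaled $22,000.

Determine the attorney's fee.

Fee base (net of costs): $914,750 − $22,000 = $892,750
First $88,000 at 36% = $31,680.00
Next $141,500 at 33% = $46,695.00
Next $71,000 at 26% = $18,460.00
Remaining $592,250 at 18% = $106,605.00
Fee: $31,680.00 + $46,695.00 + $18,460.00 + $106,605.00 = $203,440.00
$203,440.00 exceeds the $174,500 cap, so the fee is capped at $174,500.00.

$174,500.00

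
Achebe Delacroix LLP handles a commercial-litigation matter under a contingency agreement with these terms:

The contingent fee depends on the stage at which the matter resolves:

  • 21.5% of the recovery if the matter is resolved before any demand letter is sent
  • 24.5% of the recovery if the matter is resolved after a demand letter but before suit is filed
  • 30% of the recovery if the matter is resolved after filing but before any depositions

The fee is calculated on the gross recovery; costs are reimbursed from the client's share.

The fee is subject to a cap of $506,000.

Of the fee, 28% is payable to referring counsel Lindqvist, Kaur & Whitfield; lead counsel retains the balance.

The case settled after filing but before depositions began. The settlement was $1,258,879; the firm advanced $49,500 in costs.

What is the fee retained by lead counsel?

Fee base is the gross recovery, $1,258,879; costs are reimbursed separately.
The matter settled after filing but before depositions began, so the 30% rate applies.
$1,258,879 × 30% = $377,663.70
$377,663.70 is under the $506,000 cap.
Referral share: 28% of $377,663.70 = $105,745.84; lead counsel retains $377,663.70 − $105,745.84 = $271,917.86.

$271,917.86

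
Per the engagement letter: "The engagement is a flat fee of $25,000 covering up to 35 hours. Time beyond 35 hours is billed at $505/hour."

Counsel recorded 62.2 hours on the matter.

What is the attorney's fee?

Flat fee: $25,000.00
Excess hours: 62.2 − 35 = 27.2
Overrun: 27.2 × $505 = $13,736.00
Total: $25,000.00 + $13,736.00 = $38,736.00

$38,736.00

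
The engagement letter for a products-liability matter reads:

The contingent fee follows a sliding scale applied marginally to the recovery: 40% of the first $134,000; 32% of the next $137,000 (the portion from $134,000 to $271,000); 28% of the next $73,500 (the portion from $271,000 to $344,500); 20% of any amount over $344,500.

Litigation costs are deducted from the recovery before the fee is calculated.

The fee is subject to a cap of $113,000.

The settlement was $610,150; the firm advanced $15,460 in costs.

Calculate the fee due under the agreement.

$113,000.00

Fee base (net of costs): $610,150 − $15,460 = $594,690
First $134,000 at 40% = $53,600.00
Next $137,000 at 32% = $43,840.00
Next $73,500 at 28% = $20,580.00
Remaining $250,190 at 20% = $50,038.00
Fee: $53,600.00 + $43,840.00 + $20,580.00 + $50,038.00 = $168,058.00
$168,058.00 exceeds the $113,000 cap, so the fee is capped at $113,000.00.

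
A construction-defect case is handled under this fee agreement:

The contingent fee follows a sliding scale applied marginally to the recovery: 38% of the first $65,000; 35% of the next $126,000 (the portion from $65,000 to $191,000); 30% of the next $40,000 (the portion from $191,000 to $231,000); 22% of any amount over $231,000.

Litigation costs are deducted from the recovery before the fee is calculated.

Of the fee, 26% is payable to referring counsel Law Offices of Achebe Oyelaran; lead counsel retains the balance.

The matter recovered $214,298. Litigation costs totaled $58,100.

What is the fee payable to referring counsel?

$14,721.02

Fee base (net of costs): $214,298 − $58,100 = $156,198
First $65,000 at 38% = $24,700.00
Remaining $91,198 at 35% = $31,919.30
Fee: $24,700.00 + $31,919.30 = $56,619.30
Referral share: 26% of $56,619.30 = $14,721.02; lead counsel retains $56,619.30 − $14,721.02 = $41,898.28.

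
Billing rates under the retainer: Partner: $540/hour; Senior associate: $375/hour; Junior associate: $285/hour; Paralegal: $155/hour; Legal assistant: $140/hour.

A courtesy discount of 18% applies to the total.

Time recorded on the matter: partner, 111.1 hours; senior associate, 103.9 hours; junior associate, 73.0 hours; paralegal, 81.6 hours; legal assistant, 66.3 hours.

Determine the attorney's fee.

Partner: 111.1 × $540 = $59,994.00
Senior associate: 103.9 × $375 = $38,962.50
Junior associate: 73.0 × $285 = $20,805.00
Paralegal: 81.6 × $155 = $12,648.00
Legal assistant: 66.3 × $140 = $9,282.00
Subtotal: $141,691.50
Less 18% discount: −$25,504.47
Total: $141,691.50 − $25,504.47 = $116,187.03

$116,187.03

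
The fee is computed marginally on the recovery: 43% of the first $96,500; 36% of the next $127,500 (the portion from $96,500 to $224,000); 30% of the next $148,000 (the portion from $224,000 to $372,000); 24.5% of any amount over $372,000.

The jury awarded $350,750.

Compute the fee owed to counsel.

$125,420.00

First $96,500 at 43% = $41,495.00
Next $127,500 at 36% = $45,900.00
Remaining $126,750 at 30% = $38,025.00
Fee: $41,495.00 + $45,900.00 + $38,025.00 = $125,420.00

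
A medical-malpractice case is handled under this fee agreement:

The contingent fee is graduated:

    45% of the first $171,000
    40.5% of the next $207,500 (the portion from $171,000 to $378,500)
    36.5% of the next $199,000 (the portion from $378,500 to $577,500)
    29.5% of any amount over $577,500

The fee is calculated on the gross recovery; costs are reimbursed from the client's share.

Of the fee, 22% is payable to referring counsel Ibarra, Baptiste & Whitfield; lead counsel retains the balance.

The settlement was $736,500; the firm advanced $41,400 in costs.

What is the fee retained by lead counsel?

Fee base is the gross recovery, $736,500; costs are reimbursed separately.
First $171,000 at 45% = $76,950.00
Next $207,500 at 40.5% = $84,037.50
Next $199,000 at 36.5% = $72,635.00
Remaining $159,000 at 29.5% = $46,905.00
Fee: $76,950.00 + $84,037.50 + $72,635.00 + $46,905.00 = $280,527.50
Referral share: 22% of $280,527.50 = $61,716.05; lead counsel retains $280,527.50 − $61,716.05 = $218,811.45.

$218,811.45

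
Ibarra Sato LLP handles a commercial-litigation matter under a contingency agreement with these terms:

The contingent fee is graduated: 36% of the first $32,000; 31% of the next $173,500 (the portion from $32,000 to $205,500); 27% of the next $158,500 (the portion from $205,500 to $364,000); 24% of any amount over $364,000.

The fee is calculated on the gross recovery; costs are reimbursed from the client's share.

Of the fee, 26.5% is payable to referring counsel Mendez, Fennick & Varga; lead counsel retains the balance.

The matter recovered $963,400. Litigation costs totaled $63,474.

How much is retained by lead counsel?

Fee base is the gross recovery, $963,400; costs are reimbursed separately.
First $32,000 at 36% = $11,520.00
Next $173,500 at 31% = $53,785.00
Next $158,500 at 27% = $42,795.00
Remaining $599,400 at 24% = $143,856.00
Fee: $11,520.00 + $53,785.00 + $42,795.00 + $143,856.00 = $251,956.00
Referral share: 26.5% of $251,956.00 = $66,768.34; lead counsel retains $251,956.00 − $66,768.34 = $185,187.66.

$185,187.66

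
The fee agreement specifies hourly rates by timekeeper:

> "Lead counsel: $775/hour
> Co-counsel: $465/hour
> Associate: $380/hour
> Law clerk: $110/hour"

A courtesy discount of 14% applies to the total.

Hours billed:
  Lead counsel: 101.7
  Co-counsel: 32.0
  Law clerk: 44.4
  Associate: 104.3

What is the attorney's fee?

Lead counsel: 101.7 × $775 = $78,817.50
Co-counsel: 32.0 × $465 = $14,880.00
Associate: 104.3 × $380 = $39,634.00
Law clerk: 44.4 × $110 = $4,884.00
Subtotal: $138,215.50
Less 14% discount: −$19,350.17
Total: $138,215.50 − $19,350.17 = $118,865.33

$118,865.33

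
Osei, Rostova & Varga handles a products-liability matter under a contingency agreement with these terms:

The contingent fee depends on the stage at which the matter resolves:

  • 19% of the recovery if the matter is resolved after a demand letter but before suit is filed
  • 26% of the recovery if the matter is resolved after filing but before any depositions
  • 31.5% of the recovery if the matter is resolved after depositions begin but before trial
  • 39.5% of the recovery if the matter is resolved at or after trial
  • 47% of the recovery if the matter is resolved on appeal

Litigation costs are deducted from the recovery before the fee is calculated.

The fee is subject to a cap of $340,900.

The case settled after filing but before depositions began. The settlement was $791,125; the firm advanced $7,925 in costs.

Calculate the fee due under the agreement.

Fee base (net of costs): $791,125 − $7,925 = $783,200
The matter settled after filing but before depositions began, so the 26% rate applies.
$783,200 × 26% = $203,632.00
$203,632.00 is under the $340,900 cap.

$203,632.00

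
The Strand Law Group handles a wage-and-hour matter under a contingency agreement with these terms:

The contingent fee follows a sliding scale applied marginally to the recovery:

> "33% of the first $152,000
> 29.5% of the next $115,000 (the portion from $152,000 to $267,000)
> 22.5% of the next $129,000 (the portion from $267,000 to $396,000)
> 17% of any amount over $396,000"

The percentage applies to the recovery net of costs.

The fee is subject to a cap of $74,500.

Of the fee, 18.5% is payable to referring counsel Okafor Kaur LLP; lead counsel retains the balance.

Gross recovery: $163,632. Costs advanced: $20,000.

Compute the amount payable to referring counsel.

$8,768.73

Fee base (net of costs): $163,632 − $20,000 = $143,632
First $143,632 at 33% = $47,398.56
$47,398.56 is under the $74,500 cap.
Referral share: 18.5% of $47,398.56 = $8,768.73; lead counsel retains $47,398.56 − $8,768.73 = $38,629.83.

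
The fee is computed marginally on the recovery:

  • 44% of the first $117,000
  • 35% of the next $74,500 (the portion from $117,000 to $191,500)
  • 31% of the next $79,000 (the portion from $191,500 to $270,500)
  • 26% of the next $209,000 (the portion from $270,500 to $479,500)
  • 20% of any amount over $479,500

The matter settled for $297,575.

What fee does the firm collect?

$109,084.50

First $117,000 at 44% = $51,480.00
Next $74,500 at 35% = $26,075.00
Next $79,000 at 31% = $24,490.00
Remaining $27,075 at 26% = $7,039.50
Fee: $51,480.00 + $26,075.00 + $24,490.00 + $7,039.50 = $109,084.50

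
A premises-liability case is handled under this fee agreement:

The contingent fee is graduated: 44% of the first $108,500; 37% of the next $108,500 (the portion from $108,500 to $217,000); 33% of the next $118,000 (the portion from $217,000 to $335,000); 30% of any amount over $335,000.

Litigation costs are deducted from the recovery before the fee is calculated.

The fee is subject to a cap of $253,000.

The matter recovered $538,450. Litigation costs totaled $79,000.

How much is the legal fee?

$164,160.00

Fee base (net of costs): $538,450 − $79,000 = $459,450
First $108,500 at 44% = $47,740.00
Next $108,500 at 37% = $40,145.00
Next $118,000 at 33% = $38,940.00
Remaining $124,450 at 30% = $37,335.00
Fee: $47,740.00 + $40,145.00 + $38,940.00 + $37,335.00 = $164,160.00
$164,160.00 is under the $253,000 cap.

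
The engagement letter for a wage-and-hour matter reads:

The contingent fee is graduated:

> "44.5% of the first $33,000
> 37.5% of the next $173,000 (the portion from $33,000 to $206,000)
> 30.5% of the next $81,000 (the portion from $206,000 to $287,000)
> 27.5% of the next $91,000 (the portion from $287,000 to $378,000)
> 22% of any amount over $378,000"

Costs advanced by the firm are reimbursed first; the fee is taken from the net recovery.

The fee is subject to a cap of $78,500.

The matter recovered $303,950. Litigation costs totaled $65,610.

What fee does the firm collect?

Fee base (net of costs): $303,950 − $65,610 = $238,340
First $33,000 at 44.5% = $14,685.00
Next $173,000 at 37.5% = $64,875.00
Remaining $32,340 at 30.5% = $9,863.70
Fee: $14,685.00 + $64,875.00 + $9,863.70 = $89,423.70
$89,423.70 exceeds the $78,500 cap, so the fee is capped at $78,500.00.

$78,500.00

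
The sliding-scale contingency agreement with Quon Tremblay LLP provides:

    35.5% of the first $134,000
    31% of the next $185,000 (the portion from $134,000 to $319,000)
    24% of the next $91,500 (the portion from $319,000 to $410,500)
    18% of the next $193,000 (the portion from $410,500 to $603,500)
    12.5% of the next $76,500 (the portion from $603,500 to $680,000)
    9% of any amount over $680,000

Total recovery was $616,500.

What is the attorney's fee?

$163,245.00

First $134,000 at 35.5% = $47,570.00
Next $185,000 at 31% = $57,350.00
Next $91,500 at 24% = $21,960.00
Next $193,000 at 18% = $34,740.00
Remaining $13,000 at 12.5% = $1,625.00
Fee: $47,570.00 + $57,350.00 + $21,960.00 + $34,740.00 + $1,625.00 = $163,245.00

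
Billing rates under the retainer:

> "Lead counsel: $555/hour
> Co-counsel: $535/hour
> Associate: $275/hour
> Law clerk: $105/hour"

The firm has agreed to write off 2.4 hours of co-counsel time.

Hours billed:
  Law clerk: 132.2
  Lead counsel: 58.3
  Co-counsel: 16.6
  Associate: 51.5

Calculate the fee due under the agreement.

Lead counsel: 58.3 × $555 = $32,356.50
Co-counsel: 16.6 × $535 = $8,881.00
Associate: 51.5 × $275 = $14,162.50
Law clerk: 132.2 × $105 = $13,881.00
Subtotal: $69,281.00
Write-off: 2.4 × $535 = $1,284.00
Total: $69,281.00 − $1,284.00 = $67,997.00

$67,997.00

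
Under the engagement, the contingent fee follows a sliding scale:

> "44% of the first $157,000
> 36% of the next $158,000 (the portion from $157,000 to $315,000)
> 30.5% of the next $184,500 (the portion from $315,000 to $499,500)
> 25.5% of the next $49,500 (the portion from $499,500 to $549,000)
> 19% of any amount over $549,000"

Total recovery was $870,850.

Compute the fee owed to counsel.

$256,006.50

First $157,000 at 44% = $69,080.00
Next $158,000 at 36% = $56,880.00
Next $184,500 at 30.5% = $56,272.50
Next $49,500 at 25.5% = $12,622.50
Remaining $321,850 at 19% = $61,151.50
Fee: $69,080.00 + $56,880.00 + $56,272.50 + $12,622.50 + $61,151.50 = $256,006.50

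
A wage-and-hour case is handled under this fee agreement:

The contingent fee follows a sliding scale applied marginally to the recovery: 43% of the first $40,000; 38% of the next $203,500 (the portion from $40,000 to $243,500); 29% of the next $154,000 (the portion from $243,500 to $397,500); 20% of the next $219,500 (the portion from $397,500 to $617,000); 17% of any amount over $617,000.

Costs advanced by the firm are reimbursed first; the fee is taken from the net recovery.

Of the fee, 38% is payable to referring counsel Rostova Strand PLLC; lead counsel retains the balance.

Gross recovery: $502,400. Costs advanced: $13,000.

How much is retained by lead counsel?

Fee base (net of costs): $502,400 − $13,000 = $489,400
First $40,000 at 43% = $17,200.00
Next $203,500 at 38% = $77,330.00
Next $154,000 at 29% = $44,660.00
Remaining $91,900 at 20% = $18,380.00
Fee: $17,200.00 + $77,330.00 + $44,660.00 + $18,380.00 = $157,570.00
Referral share: 38% of $157,570.00 = $59,876.60; lead counsel retains $157,570.00 − $59,876.60 = $97,693.40.

$97,693.40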